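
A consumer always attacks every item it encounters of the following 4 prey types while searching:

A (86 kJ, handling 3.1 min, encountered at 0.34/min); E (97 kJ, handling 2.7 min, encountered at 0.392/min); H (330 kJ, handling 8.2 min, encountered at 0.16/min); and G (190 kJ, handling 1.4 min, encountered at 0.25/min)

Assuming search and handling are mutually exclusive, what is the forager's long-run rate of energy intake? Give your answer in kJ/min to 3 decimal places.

35.096 kJ/min

R = (0.34×86 + 0.392×97 + 0.16×330 + 0.25×190) / (1 + 0.34×3.1 + 0.392×2.7 + 0.16×8.2 + 0.25×1.4) = 167.6/4.774 = 35.1 kJ/min.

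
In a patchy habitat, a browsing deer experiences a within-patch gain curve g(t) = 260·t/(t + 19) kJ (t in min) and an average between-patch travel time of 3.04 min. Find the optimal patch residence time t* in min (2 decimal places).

7.60 min

By the marginal value theorem, leave when the instantaneous gain rate g'(t) equals the habitat-wide average g(t)/(T + t).
g'(t) = 260·19/(t + 19)². Setting 260·19/(t+19)² = 260t/[(t+19)(3.04+t)] gives 19(3.04+t) = t(t+19), so t² = 19×3.04 = 57.76.
t* = √57.76 = 7.6 min.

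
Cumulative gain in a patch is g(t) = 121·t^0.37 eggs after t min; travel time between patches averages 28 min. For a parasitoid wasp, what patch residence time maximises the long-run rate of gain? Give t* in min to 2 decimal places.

Maximise g(t)/(T+t): set derivative to zero → g'(t)(T+t) = g(t).
g'(t) = 0.37·121·t^-0.63. Setting 0.37·121·t^-0.63 = 121·t^0.37/(28+t) gives 0.37(28+t) = t, so 0.63·t = 0.37×28.
t* = 0.37×28/0.63 = 16.44 min.

16.44 min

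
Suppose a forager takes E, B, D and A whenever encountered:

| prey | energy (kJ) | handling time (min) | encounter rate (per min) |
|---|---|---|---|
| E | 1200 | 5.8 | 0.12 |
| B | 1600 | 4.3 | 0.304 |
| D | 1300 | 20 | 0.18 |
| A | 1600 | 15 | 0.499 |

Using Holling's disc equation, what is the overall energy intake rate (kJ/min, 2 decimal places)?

Energy encountered per unit search time: 0.12×1200 + 0.304×1600 + 0.18×1300 + 0.499×1600 = 1663 kJ/min.
Handling time per unit search time: 0.12×5.8 + 0.304×4.3 + 0.18×20 + 0.499×15 = 13.09.
Rate = 1663/(1 + 13.09) = 118 kJ/min.

118.03 kJ/min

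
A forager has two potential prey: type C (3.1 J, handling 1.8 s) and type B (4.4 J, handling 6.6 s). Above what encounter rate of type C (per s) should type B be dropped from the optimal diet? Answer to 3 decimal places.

0.351 per s

At the threshold, the rate on type C alone equals the profitability of type B: λ·3.1/(1 + λ·1.8) = 4.4/6.6 = 0.6667.
Rearranging, λ(3.1 − 0.6667×1.8) = 0.6667, so λ = 0.6667/1.9 = 0.3509 per s.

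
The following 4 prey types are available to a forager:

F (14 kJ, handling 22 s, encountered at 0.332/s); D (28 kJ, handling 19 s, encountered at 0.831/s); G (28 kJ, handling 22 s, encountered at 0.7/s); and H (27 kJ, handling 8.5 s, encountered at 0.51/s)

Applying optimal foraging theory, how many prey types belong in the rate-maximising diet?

1

Rank by E/h (kJ/s): H 3.18, D 1.47, G 1.27, F 0.636. Include each in turn until the next type's E/h falls below the running intake rate.
Rate on top 1: 2.581. D: 1.47 < 2.581 → exclude; stop.
Optimal diet: H — 1 of 4 types.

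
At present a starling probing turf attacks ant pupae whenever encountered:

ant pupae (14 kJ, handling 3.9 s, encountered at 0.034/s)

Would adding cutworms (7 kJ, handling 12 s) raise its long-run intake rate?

On ant pupae alone, R = ΣλE/(1+Σλh) = 0.476/1.133 = 0.4203 kJ/s.
Profitability of cutworms: 7/12 = 0.5833 kJ/s.
Since 0.5833 > R, including cutworms increases the long-run rate.

Yes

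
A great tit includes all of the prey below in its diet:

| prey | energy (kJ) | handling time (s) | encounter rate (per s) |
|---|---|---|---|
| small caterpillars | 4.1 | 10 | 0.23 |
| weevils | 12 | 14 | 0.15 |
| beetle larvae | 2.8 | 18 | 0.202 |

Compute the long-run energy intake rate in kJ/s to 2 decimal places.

Energy encountered per unit search time: 0.23×4.1 + 0.15×12 + 0.202×2.8 = 3.309 kJ/s.
Handling time per unit search time: 0.23×10 + 0.15×14 + 0.202×18 = 8.036.
Rate = 3.309/(1 + 8.036) = 0.3662 kJ/s.

0.37 kJ/s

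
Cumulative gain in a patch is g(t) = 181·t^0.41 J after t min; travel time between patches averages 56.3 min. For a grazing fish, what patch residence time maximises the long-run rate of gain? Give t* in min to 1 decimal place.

39.1 min

By the marginal value theorem, leave when the instantaneous gain rate g'(t) equals the habitat-wide average g(t)/(T + t).
g'(t) = 0.41·181·t^-0.59. Setting 0.41·181·t^-0.59 = 181·t^0.41/(56.3+t) gives 0.41(56.3+t) = t, so 0.59·t = 0.41×56.3.
t* = 0.41×56.3/0.59 = 39.12 min.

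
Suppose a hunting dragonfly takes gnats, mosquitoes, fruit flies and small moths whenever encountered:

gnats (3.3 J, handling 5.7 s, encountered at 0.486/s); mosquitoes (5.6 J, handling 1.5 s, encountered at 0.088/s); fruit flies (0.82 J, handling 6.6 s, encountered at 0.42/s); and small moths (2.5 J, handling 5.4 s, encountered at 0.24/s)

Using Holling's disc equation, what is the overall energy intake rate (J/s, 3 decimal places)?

0.382 J/s

R = Σλ_iE_i / (1 + Σλ_ih_i)
Numerator: 0.486×3.3 + 0.088×5.6 + 0.42×0.82 + 0.24×2.5 = 3.041
Denominator: 1 + 0.486×5.7 + 0.088×1.5 + 0.42×6.6 + 0.24×5.4 = 7.97
R = 3.041/7.97 = 0.3815 J/s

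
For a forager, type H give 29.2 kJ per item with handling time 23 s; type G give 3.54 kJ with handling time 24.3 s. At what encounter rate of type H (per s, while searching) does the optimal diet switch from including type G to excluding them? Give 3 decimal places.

The zero-one rule: include type G iff E₂/h₂ > λE₁/(1+λh₁). Equality gives the switch point.
λE₁h₂ = E₂ + λE₂h₁ ⇒ λ = E₂/(E₁h₂ − E₂h₁) = 3.54/(709.6 − 81.42) = 0.005636 per s.

0.006 per s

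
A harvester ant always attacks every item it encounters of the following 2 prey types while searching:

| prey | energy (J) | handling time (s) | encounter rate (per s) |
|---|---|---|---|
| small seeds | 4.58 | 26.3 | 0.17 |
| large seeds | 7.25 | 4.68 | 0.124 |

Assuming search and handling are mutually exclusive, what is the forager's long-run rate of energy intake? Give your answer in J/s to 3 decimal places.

0.277 J/s

R = (0.17×4.58 + 0.124×7.25) / (1 + 0.17×26.3 + 0.124×4.68) = 1.678/6.051 = 0.2772 J/s.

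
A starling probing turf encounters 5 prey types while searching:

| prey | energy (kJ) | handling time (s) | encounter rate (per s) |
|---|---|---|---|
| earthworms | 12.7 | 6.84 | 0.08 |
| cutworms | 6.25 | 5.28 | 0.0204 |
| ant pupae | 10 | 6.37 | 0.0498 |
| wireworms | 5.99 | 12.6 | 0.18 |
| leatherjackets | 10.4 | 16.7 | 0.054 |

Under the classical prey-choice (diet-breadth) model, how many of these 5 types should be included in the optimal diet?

3

E/h in descending order: earthworms 1.86, ant pupae 1.57, cutworms 1.18, leatherjackets 0.623, wireworms 0.475 kJ/s. The optimal diet is the largest prefix of this list for which every included type satisfies E_i/h_i > R on the types above it.
Rate on top 1: 0.6567. ant pupae: 1.57 > 0.6567 → include.
Rate on top 2: 0.812. cutworms: 1.18 > 0.812 → include.
Rate on top 3: 0.8323. leatherjackets: 0.623 < 0.8323 → exclude; stop.
Optimal diet: earthworms, ant pupae, cutworms — 3 of 5 types.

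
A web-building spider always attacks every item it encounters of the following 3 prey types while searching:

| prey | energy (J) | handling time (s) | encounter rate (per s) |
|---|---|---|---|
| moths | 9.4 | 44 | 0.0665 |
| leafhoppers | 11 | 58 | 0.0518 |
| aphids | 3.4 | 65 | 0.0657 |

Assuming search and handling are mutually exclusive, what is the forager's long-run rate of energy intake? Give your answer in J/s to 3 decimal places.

0.127 J/s

R = Σλ_iE_i / (1 + Σλ_ih_i)
Numerator: 0.0665×9.4 + 0.0518×11 + 0.0657×3.4 = 1.418
Denominator: 1 + 0.0665×44 + 0.0518×58 + 0.0657×65 = 11.2
R = 1.418/11.2 = 0.1266 J/s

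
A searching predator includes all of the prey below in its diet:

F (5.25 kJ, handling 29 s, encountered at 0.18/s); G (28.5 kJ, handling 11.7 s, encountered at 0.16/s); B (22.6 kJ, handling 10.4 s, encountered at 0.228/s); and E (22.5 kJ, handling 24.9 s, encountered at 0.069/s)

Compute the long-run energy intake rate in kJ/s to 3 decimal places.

1.002 kJ/s

R = (0.18×5.25 + 0.16×28.5 + 0.228×22.6 + 0.069×22.5) / (1 + 0.18×29 + 0.16×11.7 + 0.228×10.4 + 0.069×24.9) = 12.21/12.18 = 1.002 kJ/s.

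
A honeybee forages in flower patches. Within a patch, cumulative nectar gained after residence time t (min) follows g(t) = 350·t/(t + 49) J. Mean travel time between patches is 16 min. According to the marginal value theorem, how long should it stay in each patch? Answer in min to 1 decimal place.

By the marginal value theorem, leave when the instantaneous gain rate g'(t) equals the habitat-wide average g(t)/(T + t).
g'(t) = 350·49/(t + 49)². Setting 350·49/(t+49)² = 350t/[(t+49)(16+t)] gives 49(16+t) = t(t+49), so t² = 49×16 = 784.
t* = √784 = 28 min.

28.0 min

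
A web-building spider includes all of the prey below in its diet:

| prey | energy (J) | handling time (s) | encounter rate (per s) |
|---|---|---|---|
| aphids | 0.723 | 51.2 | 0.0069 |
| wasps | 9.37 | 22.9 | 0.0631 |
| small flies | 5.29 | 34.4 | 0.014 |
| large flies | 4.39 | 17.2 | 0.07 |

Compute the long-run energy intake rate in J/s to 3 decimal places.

0.218 J/s

Energy encountered per unit search time: 0.0069×0.723 + 0.0631×9.37 + 0.014×5.29 + 0.07×4.39 = 0.9776 J/s.
Handling time per unit search time: 0.0069×51.2 + 0.0631×22.9 + 0.014×34.4 + 0.07×17.2 = 3.484.
Rate = 0.9776/(1 + 3.484) = 0.218 J/s.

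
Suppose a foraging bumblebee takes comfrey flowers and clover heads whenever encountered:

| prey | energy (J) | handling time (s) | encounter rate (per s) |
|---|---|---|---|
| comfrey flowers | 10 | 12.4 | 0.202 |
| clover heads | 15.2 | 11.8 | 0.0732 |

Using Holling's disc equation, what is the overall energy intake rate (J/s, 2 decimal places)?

R = (0.202×10 + 0.0732×15.2) / (1 + 0.202×12.4 + 0.0732×11.8) = 3.133/4.369 = 0.7171 J/s.

0.72 J/s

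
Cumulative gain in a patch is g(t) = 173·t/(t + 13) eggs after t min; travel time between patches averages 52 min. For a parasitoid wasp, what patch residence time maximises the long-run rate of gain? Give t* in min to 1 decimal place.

Optimal t* satisfies g'(t*) = g(t*)/(T + t*).
g'(t) = 173·13/(t + 13)². Setting 173·13/(t+13)² = 173t/[(t+13)(52+t)] gives 13(52+t) = t(t+13), so t² = 13×52 = 676.
t* = √676 = 26 min.

26.0 min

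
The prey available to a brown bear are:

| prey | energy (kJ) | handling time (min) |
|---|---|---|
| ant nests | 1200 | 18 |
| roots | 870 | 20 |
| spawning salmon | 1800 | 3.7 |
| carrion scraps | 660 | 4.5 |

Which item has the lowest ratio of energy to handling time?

Profitability E/h (kJ/min): ant nests = 1200/18 = 66.7, roots = 870/20 = 43.5, spawning salmon = 1800/3.7 = 486, carrion scraps = 660/4.5 = 147.
Ranked: spawning salmon > carrion scraps > ant nests > roots.

roots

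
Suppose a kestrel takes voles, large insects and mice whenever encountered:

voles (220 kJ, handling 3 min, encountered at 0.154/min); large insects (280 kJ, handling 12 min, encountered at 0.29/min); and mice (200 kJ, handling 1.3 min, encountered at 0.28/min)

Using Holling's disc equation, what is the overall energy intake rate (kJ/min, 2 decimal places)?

R = (0.154×220 + 0.29×280 + 0.28×200) / (1 + 0.154×3 + 0.29×12 + 0.28×1.3) = 171.1/5.306 = 32.24 kJ/min.

32.24 kJ/min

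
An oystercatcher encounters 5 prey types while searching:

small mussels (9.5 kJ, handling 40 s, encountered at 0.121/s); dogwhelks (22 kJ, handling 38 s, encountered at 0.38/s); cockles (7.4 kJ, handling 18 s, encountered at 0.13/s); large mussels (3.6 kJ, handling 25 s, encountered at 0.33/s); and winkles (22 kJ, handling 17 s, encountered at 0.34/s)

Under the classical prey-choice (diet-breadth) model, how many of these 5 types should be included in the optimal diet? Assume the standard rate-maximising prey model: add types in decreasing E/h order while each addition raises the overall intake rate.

Rank by E/h (kJ/s): winkles 1.29, dogwhelks 0.579, cockles 0.411, small mussels 0.237, large mussels 0.144. Include each in turn until the next type's E/h falls below the running intake rate.
Rate on top 1: 1.103. dogwhelks: 0.579 < 1.103 → exclude; stop.
Optimal diet: winkles — 1 of 5 types.

1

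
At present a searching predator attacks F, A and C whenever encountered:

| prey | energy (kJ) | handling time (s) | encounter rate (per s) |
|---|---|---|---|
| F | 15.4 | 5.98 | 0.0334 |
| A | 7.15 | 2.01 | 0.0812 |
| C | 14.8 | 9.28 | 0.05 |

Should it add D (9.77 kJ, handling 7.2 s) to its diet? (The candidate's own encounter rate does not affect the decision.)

Yes

On F, A and C alone, R = ΣλE/(1+Σλh) = 1.835/1.827 = 1.004 kJ/s.
D: E/h = 9.77/7.2 = 1.357 kJ/s.
1.357 > 1.004, so adding D raises the average — include it.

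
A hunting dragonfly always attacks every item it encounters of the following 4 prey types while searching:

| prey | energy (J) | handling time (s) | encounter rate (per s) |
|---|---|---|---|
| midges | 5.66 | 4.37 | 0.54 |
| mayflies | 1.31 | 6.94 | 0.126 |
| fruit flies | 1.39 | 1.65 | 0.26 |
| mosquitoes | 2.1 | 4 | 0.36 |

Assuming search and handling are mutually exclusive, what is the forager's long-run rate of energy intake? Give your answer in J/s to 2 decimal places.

R = (0.54×5.66 + 0.126×1.31 + 0.26×1.39 + 0.36×2.1) / (1 + 0.54×4.37 + 0.126×6.94 + 0.26×1.65 + 0.36×4) = 4.339/6.103 = 0.7109 J/s.

0.71 J/s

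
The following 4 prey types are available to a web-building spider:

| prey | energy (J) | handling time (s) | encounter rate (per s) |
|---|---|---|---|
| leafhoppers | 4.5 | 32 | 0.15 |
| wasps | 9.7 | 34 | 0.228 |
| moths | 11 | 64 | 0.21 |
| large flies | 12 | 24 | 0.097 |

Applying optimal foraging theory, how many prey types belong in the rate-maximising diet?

Profitabilities (E/h, J/s): large flies 0.5, wasps 0.285, moths 0.172, leafhoppers 0.141. Add prey in this order while the next type's profitability exceeds the intake rate on those already taken.
Rate on top 1: 0.3498. wasps: 0.285 < 0.3498 → exclude; stop.
Optimal diet: large flies — 1 of 4 types.

1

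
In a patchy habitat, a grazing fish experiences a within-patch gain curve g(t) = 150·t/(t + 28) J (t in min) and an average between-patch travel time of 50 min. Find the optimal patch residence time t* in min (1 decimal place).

By the marginal value theorem, leave when the instantaneous gain rate g'(t) equals the habitat-wide average g(t)/(T + t).
g'(t) = 150·28/(t + 28)². Setting 150·28/(t+28)² = 150t/[(t+28)(50+t)] gives 28(50+t) = t(t+28), so t² = 28×50 = 1400.
t* = √1400 = 37.42 min.

37.4 min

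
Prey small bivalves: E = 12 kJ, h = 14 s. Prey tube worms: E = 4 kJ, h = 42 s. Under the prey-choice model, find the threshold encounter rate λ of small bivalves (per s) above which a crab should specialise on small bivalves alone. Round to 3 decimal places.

Drop tube worms once their profitability E₂/h₂ falls below the rate achievable on small bivalves alone: E₂/h₂ = λE₁/(1 + λh₁).
Solve for λ: λE₁h₂ = E₂(1 + λh₁) → λ(E₁h₂ − E₂h₁) = E₂ → λ = E₂/(E₁h₂ − E₂h₁).
λ = 4/(12×42 − 4×14) = 4/448 = 0.008929 per s.

0.009 per s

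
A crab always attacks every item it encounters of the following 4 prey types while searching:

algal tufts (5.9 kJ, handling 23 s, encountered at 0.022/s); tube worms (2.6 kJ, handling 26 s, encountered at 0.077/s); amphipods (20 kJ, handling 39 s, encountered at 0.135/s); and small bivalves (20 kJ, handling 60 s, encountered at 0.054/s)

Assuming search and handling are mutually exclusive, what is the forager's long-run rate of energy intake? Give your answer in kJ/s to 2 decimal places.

Energy encountered per unit search time: 0.022×5.9 + 0.077×2.6 + 0.135×20 + 0.054×20 = 4.11 kJ/s.
Handling time per unit search time: 0.022×23 + 0.077×26 + 0.135×39 + 0.054×60 = 11.01.
Rate = 4.11/(1 + 11.01) = 0.3421 kJ/s.

0.34 kJ/s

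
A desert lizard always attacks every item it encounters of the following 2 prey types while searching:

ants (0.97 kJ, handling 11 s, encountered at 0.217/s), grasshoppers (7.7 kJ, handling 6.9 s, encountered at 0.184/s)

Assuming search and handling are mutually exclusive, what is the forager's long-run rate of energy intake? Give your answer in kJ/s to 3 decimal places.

Energy encountered per unit search time: 0.217×0.97 + 0.184×7.7 = 1.627 kJ/s.
Handling time per unit search time: 0.217×11 + 0.184×6.9 = 3.657.
Rate = 1.627/(1 + 3.657) = 0.3495 kJ/s.

0.349 kJ/s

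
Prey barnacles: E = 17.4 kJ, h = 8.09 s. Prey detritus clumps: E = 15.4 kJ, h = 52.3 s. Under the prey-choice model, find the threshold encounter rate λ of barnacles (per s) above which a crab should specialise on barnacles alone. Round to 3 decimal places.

The zero-one rule: include detritus clumps iff E₂/h₂ > λE₁/(1+λh₁). Equality gives the switch point.
λE₁h₂ = E₂ + λE₂h₁ ⇒ λ = E₂/(E₁h₂ − E₂h₁) = 15.4/(910 − 124.6) = 0.01961 per s.

0.020 per s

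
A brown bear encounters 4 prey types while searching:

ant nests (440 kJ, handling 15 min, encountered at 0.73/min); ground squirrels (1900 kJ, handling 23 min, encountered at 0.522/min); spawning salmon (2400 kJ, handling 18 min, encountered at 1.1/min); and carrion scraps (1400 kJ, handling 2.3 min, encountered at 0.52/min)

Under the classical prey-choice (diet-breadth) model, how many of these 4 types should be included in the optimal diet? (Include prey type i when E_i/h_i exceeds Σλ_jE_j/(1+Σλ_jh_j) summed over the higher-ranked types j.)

Rank by E/h (kJ/min): carrion scraps 609, spawning salmon 133, ground squirrels 82.6, ant nests 29.3. Include each in turn until the next type's E/h falls below the running intake rate.
Rate on top 1: 331.5. spawning salmon: 133 < 331.5 → exclude; stop.
Optimal diet: carrion scraps — 1 of 4 types.

1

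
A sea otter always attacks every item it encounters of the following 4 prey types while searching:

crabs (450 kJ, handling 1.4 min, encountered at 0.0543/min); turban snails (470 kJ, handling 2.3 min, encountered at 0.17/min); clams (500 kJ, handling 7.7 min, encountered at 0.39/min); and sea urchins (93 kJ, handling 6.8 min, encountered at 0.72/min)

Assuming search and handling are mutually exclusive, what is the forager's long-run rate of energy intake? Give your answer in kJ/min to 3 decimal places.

Energy encountered per unit search time: 0.0543×450 + 0.17×470 + 0.39×500 + 0.72×93 = 366.3 kJ/min.
Handling time per unit search time: 0.0543×1.4 + 0.17×2.3 + 0.39×7.7 + 0.72×6.8 = 8.366.
Rate = 366.3/(1 + 8.366) = 39.11 kJ/min.

39.109 kJ/min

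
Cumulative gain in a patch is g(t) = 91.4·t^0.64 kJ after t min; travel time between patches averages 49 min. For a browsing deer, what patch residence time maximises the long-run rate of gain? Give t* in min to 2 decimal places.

87.11 min

By the marginal value theorem, leave when the instantaneous gain rate g'(t) equals the habitat-wide average g(t)/(T + t).
g'(t) = 0.64·91.4·t^-0.36. Setting 0.64·91.4·t^-0.36 = 91.4·t^0.64/(49+t) gives 0.64(49+t) = t, so 0.36·t = 0.64×49.
t* = 0.64×49/0.36 = 87.11 min.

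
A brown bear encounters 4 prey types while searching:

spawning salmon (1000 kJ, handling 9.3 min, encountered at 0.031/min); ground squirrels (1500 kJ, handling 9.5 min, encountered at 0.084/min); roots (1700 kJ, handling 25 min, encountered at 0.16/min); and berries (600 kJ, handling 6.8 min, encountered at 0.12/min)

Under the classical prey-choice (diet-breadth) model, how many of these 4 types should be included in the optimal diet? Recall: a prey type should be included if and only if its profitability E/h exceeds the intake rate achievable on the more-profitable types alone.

3

Profitabilities (E/h, kJ/min): ground squirrels 158, spawning salmon 108, berries 88.2, roots 68. Add prey in this order while the next type's profitability exceeds the intake rate on those already taken.
Rate on top 1: 70.08. spawning salmon: 108 > 70.08 → include.
Rate on top 2: 75.25. berries: 88.2 > 75.25 → include.
Rate on top 3: 78.9. roots: 68 < 78.9 → exclude; stop.
Optimal diet: ground squirrels, spawning salmon, berries — 3 of 4 types.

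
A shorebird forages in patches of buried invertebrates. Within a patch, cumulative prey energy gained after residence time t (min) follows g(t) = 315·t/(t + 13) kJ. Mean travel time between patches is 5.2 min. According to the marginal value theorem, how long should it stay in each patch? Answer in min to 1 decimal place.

8.2 min

Maximise g(t)/(T+t): set derivative to zero → g'(t)(T+t) = g(t).
g'(t) = 315·13/(t + 13)². Setting 315·13/(t+13)² = 315t/[(t+13)(5.2+t)] gives 13(5.2+t) = t(t+13), so t² = 13×5.2 = 67.6.
t* = √67.6 = 8.222 min.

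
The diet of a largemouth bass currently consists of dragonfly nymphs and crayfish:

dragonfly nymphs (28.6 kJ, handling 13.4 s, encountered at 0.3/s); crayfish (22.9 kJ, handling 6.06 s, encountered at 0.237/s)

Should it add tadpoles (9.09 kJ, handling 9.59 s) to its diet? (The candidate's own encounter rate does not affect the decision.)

No

On dragonfly nymphs and crayfish alone, R = ΣλE/(1+Σλh) = 14.01/6.456 = 2.17 kJ/s.
Profitability of tadpoles: 9.09/9.59 = 0.9479 kJ/s.
0.9479 < 2.17, so adding tadpoles would lower the average — exclude it.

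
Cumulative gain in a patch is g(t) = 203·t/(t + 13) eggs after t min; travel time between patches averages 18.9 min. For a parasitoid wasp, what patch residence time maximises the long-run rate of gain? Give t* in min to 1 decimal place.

15.7 min

By the marginal value theorem, leave when the instantaneous gain rate g'(t) equals the habitat-wide average g(t)/(T + t).
g'(t) = 203·13/(t + 13)². Setting 203·13/(t+13)² = 203t/[(t+13)(18.9+t)] gives 13(18.9+t) = t(t+13), so t² = 13×18.9 = 245.7.
t* = √245.7 = 15.67 min.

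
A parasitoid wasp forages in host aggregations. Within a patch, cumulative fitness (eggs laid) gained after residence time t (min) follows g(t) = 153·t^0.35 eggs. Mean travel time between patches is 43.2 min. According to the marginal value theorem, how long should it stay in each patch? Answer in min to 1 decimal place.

23.3 min

Maximise g(t)/(T+t): set derivative to zero → g'(t)(T+t) = g(t).
g'(t) = 0.35·153·t^-0.65. Setting 0.35·153·t^-0.65 = 153·t^0.35/(43.2+t) gives 0.35(43.2+t) = t, so 0.65·t = 0.35×43.2.
t* = 0.35×43.2/0.65 = 23.26 min.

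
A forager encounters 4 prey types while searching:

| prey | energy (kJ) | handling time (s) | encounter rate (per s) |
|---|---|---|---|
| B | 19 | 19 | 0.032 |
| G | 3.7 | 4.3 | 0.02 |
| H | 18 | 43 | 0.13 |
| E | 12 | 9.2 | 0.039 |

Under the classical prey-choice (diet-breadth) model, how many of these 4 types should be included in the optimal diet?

E/h in descending order: E 1.3, B 1, G 0.86, H 0.419 kJ/s. The optimal diet is the largest prefix of this list for which every included type satisfies E_i/h_i > R on the types above it.
Rate on top 1: 0.3444. B: 1 > 0.3444 → include.
Rate on top 2: 0.5471. G: 0.86 > 0.5471 → include.
Rate on top 3: 0.5602. H: 0.419 < 0.5602 → exclude; stop.
Optimal diet: E, B, G — 3 of 4 types.

3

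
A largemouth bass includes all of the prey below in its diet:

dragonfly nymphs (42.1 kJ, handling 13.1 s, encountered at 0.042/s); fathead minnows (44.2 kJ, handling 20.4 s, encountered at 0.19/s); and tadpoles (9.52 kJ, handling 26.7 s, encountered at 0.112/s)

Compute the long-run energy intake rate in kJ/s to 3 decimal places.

R = (0.042×42.1 + 0.19×44.2 + 0.112×9.52) / (1 + 0.042×13.1 + 0.19×20.4 + 0.112×26.7) = 11.23/8.417 = 1.335 kJ/s.

1.335 kJ/s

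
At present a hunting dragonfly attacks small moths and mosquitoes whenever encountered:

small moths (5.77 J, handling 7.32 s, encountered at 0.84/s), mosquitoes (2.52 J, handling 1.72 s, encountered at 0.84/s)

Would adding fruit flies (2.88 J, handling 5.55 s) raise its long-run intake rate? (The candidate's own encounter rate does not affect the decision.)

No

Current rate: (0.84×5.77 + 0.84×2.52)/(1 + 0.84×7.32 + 0.84×1.72) = 0.8103 J/s.
Profitability of fruit flies: 2.88/5.55 = 0.5189 J/s.
Since 0.5189 < R, time spent handling fruit flies is better spent searching.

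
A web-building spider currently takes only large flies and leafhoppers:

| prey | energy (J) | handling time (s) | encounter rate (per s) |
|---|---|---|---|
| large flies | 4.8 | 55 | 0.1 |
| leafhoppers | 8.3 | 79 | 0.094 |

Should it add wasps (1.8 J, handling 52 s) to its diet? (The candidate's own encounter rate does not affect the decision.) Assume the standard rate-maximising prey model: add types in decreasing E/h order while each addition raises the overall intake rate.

Intake rate on the current diet: R = (0.1×4.8 + 0.094×8.3) / (1 + 0.1×55 + 0.094×79) = 1.26/13.93 = 0.09049 J/s.
Profitability of wasps: 1.8/52 = 0.03462 J/s.
0.03462 < 0.09049, so adding wasps would lower the average — exclude it.

No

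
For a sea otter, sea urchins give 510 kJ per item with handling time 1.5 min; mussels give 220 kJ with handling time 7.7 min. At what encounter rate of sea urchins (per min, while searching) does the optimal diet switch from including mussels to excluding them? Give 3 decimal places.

At the threshold, the rate on sea urchins alone equals the profitability of mussels: λ·510/(1 + λ·1.5) = 220/7.7 = 28.57.
Rearranging, λ(510 − 28.57×1.5) = 28.57, so λ = 28.57/467.1 = 0.06116 per min.

0.061 per min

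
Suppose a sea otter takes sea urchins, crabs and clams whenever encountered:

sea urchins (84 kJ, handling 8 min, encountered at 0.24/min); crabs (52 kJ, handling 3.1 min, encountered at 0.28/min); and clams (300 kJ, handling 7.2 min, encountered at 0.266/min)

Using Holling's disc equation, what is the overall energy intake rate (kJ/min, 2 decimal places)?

Energy encountered per unit search time: 0.24×84 + 0.28×52 + 0.266×300 = 114.5 kJ/min.
Handling time per unit search time: 0.24×8 + 0.28×3.1 + 0.266×7.2 = 4.703.
Rate = 114.5/(1 + 4.703) = 20.08 kJ/min.

20.08 kJ/min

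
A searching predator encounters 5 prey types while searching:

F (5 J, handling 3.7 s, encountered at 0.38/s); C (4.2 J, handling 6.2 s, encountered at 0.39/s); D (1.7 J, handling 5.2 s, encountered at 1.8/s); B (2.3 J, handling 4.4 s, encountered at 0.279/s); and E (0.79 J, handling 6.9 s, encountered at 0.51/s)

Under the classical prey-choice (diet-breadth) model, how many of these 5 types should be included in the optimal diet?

Rank by E/h (J/s): F 1.35, C 0.677, B 0.523, D 0.327, E 0.114. Include each in turn until the next type's E/h falls below the running intake rate.
Rate on top 1: 0.7897. C: 0.677 < 0.7897 → exclude; stop.
Optimal diet: F — 1 of 5 types.

1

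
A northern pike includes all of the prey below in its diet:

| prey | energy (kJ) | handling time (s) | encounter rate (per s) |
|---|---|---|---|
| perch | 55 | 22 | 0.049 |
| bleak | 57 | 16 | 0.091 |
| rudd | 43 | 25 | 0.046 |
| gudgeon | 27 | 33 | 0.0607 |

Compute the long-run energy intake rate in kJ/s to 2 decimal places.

1.72 kJ/s

R = Σλ_iE_i / (1 + Σλ_ih_i)
Numerator: 0.049×55 + 0.091×57 + 0.046×43 + 0.0607×27 = 11.5
Denominator: 1 + 0.049×22 + 0.091×16 + 0.046×25 + 0.0607×33 = 6.687
R = 11.5/6.687 = 1.72 kJ/s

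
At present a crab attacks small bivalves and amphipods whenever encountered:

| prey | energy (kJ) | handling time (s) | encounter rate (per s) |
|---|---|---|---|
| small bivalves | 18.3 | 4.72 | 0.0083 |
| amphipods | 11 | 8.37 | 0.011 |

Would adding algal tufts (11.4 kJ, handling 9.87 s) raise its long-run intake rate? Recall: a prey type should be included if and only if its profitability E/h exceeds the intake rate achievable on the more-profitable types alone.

Yes

On small bivalves and amphipods alone, R = ΣλE/(1+Σλh) = 0.2729/1.131 = 0.2412 kJ/s.
Profitability of algal tufts: 11.4/9.87 = 1.155 kJ/s.
1.155 > 0.2412, so adding algal tufts raises the average — include it.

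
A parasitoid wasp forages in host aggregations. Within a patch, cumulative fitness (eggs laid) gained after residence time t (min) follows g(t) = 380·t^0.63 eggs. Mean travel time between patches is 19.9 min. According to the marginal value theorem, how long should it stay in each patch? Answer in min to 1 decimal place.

33.9 min

By the marginal value theorem, leave when the instantaneous gain rate g'(t) equals the habitat-wide average g(t)/(T + t).
g'(t) = 0.63·380·t^-0.37. Setting 0.63·380·t^-0.37 = 380·t^0.63/(19.9+t) gives 0.63(19.9+t) = t, so 0.37·t = 0.63×19.9.
t* = 0.63×19.9/0.37 = 33.88 min.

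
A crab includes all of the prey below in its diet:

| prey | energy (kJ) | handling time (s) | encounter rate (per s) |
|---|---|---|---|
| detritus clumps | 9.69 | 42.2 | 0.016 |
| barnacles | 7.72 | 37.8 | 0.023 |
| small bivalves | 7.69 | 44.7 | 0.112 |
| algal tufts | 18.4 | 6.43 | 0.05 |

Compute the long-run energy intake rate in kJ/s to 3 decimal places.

Energy encountered per unit search time: 0.016×9.69 + 0.023×7.72 + 0.112×7.69 + 0.05×18.4 = 2.114 kJ/s.
Handling time per unit search time: 0.016×42.2 + 0.023×37.8 + 0.112×44.7 + 0.05×6.43 = 6.873.
Rate = 2.114/(1 + 6.873) = 0.2685 kJ/s.

0.269 kJ/s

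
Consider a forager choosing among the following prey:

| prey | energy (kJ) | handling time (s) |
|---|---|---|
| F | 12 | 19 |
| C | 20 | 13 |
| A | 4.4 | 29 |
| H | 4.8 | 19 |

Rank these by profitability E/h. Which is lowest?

A

In descending order of E/h:
C: 20/13 = 1.54 kJ/s
F: 12/19 = 0.632 kJ/s
H: 4.8/19 = 0.253 kJ/s
A: 4.4/29 = 0.152 kJ/s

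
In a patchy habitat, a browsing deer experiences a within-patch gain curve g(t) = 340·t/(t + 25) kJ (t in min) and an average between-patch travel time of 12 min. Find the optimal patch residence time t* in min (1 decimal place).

Maximise g(t)/(T+t): set derivative to zero → g'(t)(T+t) = g(t).
g'(t) = 340·25/(t + 25)². Setting 340·25/(t+25)² = 340t/[(t+25)(12+t)] gives 25(12+t) = t(t+25), so t² = 25×12 = 300.
t* = √300 = 17.32 min.

17.3 min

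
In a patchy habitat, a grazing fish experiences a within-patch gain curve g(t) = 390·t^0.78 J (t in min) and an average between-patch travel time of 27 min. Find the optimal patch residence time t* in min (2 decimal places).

By the marginal value theorem, leave when the instantaneous gain rate g'(t) equals the habitat-wide average g(t)/(T + t).
g'(t) = 0.78·390·t^-0.22. Setting 0.78·390·t^-0.22 = 390·t^0.78/(27+t) gives 0.78(27+t) = t, so 0.22·t = 0.78×27.
t* = 0.78×27/0.22 = 95.73 min.

95.73 min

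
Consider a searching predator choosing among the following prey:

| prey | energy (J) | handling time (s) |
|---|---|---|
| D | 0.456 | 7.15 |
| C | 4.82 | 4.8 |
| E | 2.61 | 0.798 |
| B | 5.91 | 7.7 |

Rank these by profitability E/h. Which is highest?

E

Profitability E/h (J/s): D = 0.456/7.15 = 0.0638, C = 4.82/4.8 = 1, E = 2.61/0.798 = 3.27, B = 5.91/7.7 = 0.768.
Ranked: E > C > B > D.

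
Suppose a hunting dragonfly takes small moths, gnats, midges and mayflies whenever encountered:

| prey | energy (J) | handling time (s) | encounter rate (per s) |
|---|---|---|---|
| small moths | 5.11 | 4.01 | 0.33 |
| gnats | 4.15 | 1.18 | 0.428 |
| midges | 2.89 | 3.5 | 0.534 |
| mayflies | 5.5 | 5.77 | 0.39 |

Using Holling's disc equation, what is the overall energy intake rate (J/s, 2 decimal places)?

1.03 J/s

Energy encountered per unit search time: 0.33×5.11 + 0.428×4.15 + 0.534×2.89 + 0.39×5.5 = 7.151 J/s.
Handling time per unit search time: 0.33×4.01 + 0.428×1.18 + 0.534×3.5 + 0.39×5.77 = 5.948.
Rate = 7.151/(1 + 5.948) = 1.029 J/s.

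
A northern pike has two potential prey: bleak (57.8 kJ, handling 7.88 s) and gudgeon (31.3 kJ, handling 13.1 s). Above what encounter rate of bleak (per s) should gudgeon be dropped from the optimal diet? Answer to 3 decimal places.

0.061 per s

At the threshold, the rate on bleak alone equals the profitability of gudgeon: λ·57.8/(1 + λ·7.88) = 31.3/13.1 = 2.389.
Rearranging, λ(57.8 − 2.389×7.88) = 2.389, so λ = 2.389/38.97 = 0.06131 per s.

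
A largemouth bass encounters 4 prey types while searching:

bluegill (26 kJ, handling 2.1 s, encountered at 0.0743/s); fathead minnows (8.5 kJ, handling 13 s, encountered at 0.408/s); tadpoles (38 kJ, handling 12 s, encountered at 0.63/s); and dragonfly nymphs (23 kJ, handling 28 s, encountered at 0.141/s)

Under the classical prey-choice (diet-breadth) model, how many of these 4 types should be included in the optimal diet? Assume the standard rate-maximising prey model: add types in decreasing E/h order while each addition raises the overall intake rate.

Profitabilities (E/h, kJ/s): bluegill 12.4, tadpoles 3.17, dragonfly nymphs 0.821, fathead minnows 0.654. Add prey in this order while the next type's profitability exceeds the intake rate on those already taken.
Rate on top 1: 1.671. tadpoles: 3.17 > 1.671 → include.
Rate on top 2: 2.968. dragonfly nymphs: 0.821 < 2.968 → exclude; stop.
Optimal diet: bluegill, tadpoles — 2 of 4 types.

2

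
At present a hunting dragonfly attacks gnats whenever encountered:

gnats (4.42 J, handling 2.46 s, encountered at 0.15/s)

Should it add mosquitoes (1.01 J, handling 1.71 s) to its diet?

Yes

Intake rate on the current diet: R = (0.15×4.42) / (1 + 0.15×2.46) = 0.663/1.369 = 0.4843 J/s.
Profitability of mosquitoes: 1.01/1.71 = 0.5906 J/s.
0.5906 > 0.4843, so adding mosquitoes raises the average — include it.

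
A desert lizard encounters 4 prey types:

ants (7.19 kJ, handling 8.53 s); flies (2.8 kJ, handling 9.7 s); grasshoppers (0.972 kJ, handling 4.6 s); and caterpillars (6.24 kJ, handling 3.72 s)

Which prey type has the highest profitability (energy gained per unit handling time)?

In descending order of E/h:
caterpillars: 6.24/3.72 = 1.68 kJ/s
ants: 7.19/8.53 = 0.843 kJ/s
flies: 2.8/9.7 = 0.289 kJ/s
grasshoppers: 0.972/4.6 = 0.211 kJ/s

caterpillars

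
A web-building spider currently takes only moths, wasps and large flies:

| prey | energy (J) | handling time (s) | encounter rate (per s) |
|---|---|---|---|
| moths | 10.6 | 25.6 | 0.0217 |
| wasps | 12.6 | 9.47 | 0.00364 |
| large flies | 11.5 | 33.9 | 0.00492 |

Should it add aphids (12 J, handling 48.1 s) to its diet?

Yes

Current rate: (0.0217×10.6 + 0.00364×12.6 + 0.00492×11.5)/(1 + 0.0217×25.6 + 0.00364×9.47 + 0.00492×33.9) = 0.1892 J/s.
Profitability of aphids: 12/48.1 = 0.2495 J/s.
0.2495 > 0.1892, so adding aphids raises the average — include it.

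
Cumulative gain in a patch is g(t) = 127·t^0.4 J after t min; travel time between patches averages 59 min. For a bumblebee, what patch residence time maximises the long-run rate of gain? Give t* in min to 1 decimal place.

Optimal t* satisfies g'(t*) = g(t*)/(T + t*).
g'(t) = 0.4·127·t^-0.6. Setting 0.4·127·t^-0.6 = 127·t^0.4/(59+t) gives 0.4(59+t) = t, so 0.60·t = 0.4×59.
t* = 0.4×59/0.60 = 39.33 min.

39.3 min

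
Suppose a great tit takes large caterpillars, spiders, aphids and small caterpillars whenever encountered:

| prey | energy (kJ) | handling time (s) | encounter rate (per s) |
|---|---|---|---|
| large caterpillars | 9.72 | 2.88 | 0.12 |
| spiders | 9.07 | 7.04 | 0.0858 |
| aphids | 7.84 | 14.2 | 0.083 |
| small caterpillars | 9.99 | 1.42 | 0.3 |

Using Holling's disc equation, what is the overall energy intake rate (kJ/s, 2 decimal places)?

1.57 kJ/s

Energy encountered per unit search time: 0.12×9.72 + 0.0858×9.07 + 0.083×7.84 + 0.3×9.99 = 5.592 kJ/s.
Handling time per unit search time: 0.12×2.88 + 0.0858×7.04 + 0.083×14.2 + 0.3×1.42 = 2.554.
Rate = 5.592/(1 + 2.554) = 1.573 kJ/s.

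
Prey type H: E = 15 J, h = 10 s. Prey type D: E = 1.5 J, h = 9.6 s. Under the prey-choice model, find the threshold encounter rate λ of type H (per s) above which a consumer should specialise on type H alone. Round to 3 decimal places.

The zero-one rule: include type D iff E₂/h₂ > λE₁/(1+λh₁). Equality gives the switch point.
λE₁h₂ = E₂ + λE₂h₁ ⇒ λ = E₂/(E₁h₂ − E₂h₁) = 1.5/(144 − 15) = 0.01163 per s.

0.012 per s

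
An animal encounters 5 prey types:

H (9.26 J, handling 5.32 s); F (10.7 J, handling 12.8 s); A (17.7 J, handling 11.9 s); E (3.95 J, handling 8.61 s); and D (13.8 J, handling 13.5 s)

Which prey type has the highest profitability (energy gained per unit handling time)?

H

Profitability E/h (J/s): H = 9.26/5.32 = 1.74, F = 10.7/12.8 = 0.836, A = 17.7/11.9 = 1.49, E = 3.95/8.61 = 0.459, D = 13.8/13.5 = 1.02.
Ranked: H > A > D > F > E.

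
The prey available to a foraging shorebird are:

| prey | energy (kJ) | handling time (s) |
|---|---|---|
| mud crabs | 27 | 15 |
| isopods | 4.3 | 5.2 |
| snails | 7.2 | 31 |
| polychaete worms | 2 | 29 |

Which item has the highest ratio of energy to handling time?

mud crabs

Profitability E/h (kJ/s): mud crabs = 27/15 = 1.8, isopods = 4.3/5.2 = 0.827, snails = 7.2/31 = 0.232, polychaete worms = 2/29 = 0.069.
Ranked: mud crabs > isopods > snails > polychaete worms.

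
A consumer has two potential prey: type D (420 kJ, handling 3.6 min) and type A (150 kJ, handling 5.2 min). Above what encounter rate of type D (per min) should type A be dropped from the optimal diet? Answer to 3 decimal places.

At the threshold, the rate on type D alone equals the profitability of type A: λ·420/(1 + λ·3.6) = 150/5.2 = 28.85.
Rearranging, λ(420 − 28.85×3.6) = 28.85, so λ = 28.85/316.2 = 0.09124 per min.

0.091 per min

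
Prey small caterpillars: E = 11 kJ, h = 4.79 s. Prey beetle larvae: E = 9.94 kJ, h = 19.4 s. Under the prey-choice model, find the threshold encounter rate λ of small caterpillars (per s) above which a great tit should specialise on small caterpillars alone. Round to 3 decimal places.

The zero-one rule: include beetle larvae iff E₂/h₂ > λE₁/(1+λh₁). Equality gives the switch point.
λE₁h₂ = E₂ + λE₂h₁ ⇒ λ = E₂/(E₁h₂ − E₂h₁) = 9.94/(213.4 − 47.61) = 0.05996 per s.

0.060 per s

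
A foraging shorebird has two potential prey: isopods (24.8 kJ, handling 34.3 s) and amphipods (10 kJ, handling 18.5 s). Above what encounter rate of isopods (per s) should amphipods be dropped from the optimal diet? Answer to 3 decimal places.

0.086 per s

The zero-one rule: include amphipods iff E₂/h₂ > λE₁/(1+λh₁). Equality gives the switch point.
λE₁h₂ = E₂ + λE₂h₁ ⇒ λ = E₂/(E₁h₂ − E₂h₁) = 10/(458.8 − 343) = 0.08636 per s.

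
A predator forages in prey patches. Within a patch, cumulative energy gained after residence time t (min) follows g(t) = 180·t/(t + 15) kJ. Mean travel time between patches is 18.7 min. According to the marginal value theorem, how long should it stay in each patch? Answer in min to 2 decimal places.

By the marginal value theorem, leave when the instantaneous gain rate g'(t) equals the habitat-wide average g(t)/(T + t).
g'(t) = 180·15/(t + 15)². Setting 180·15/(t+15)² = 180t/[(t+15)(18.7+t)] gives 15(18.7+t) = t(t+15), so t² = 15×18.7 = 280.5.
t* = √280.5 = 16.75 min.

16.75 min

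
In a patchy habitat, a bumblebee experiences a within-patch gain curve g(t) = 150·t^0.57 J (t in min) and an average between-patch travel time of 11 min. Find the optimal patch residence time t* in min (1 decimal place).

14.6 min

Optimal t* satisfies g'(t*) = g(t*)/(T + t*).
g'(t) = 0.57·150·t^-0.43. Setting 0.57·150·t^-0.43 = 150·t^0.57/(11+t) gives 0.57(11+t) = t, so 0.43·t = 0.57×11.
t* = 0.57×11/0.43 = 14.58 min.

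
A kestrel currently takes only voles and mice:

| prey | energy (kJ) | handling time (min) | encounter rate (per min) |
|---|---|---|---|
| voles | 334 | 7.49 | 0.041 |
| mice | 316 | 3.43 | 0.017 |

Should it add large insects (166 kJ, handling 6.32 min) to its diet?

Current rate: (0.041×334 + 0.017×316)/(1 + 0.041×7.49 + 0.017×3.43) = 13.96 kJ/min.
Profitability of large insects: 166/6.32 = 26.27 kJ/min.
Since 26.27 > R, including large insects increases the long-run rate.

Yes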